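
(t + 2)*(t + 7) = t^2 + 9*t + 14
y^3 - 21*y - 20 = (y - 5)*(y + 1)*(y + 4)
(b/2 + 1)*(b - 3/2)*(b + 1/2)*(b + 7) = b^4/2 + 4*b^3 + 17*b^2/8 - 83*b/8 - 21/4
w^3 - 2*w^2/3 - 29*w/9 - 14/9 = (w - 7/3)*(w + 2/3)*(w + 1)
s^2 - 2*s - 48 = (s - 8)*(s + 6)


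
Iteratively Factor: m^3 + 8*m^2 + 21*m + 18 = (m + 2)*(m^2 + 6*m + 9) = (m + 2)*(m + 3)*(m + 3)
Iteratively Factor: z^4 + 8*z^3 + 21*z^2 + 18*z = (z)*(z^3 + 8*z^2 + 21*z + 18) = z*(z + 2)*(z^2 + 6*z + 9) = z*(z + 2)*(z + 3)*(z + 3)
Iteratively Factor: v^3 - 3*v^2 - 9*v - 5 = (v + 1)*(v^2 - 4*v - 5) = (v + 1)^2*(v - 5)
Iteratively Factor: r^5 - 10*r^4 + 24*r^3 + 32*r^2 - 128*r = (r)*(r^4 - 10*r^3 + 24*r^2 + 32*r - 128) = r*(r - 4)*(r^3 - 6*r^2 + 32) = r*(r - 4)^2*(r^2 - 2*r - 8) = r*(r - 4)^3*(r + 2)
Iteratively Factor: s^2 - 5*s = (s)*(s - 5)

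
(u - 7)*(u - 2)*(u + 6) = u^3 - 3*u^2 - 40*u + 84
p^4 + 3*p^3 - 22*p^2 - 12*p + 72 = (p - 3)*(p - 2)*(p + 2)*(p + 6)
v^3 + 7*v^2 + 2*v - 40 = (v - 2)*(v + 4)*(v + 5)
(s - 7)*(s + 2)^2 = s^3 - 3*s^2 - 24*s - 28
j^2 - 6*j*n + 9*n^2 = (j - 3*n)^2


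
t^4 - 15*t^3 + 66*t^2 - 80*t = t*(t - 8)*(t - 5)*(t - 2)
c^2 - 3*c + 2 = (c - 2)*(c - 1)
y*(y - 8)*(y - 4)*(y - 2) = y^4 - 14*y^3 + 56*y^2 - 64*y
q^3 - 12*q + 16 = (q - 2)^2*(q + 4)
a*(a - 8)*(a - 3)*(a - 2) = a^4 - 13*a^3 + 46*a^2 - 48*a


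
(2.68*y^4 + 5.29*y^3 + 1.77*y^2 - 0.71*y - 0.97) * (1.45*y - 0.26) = 3.886*y^5 + 6.9737*y^4 + 1.1911*y^3 - 1.4897*y^2 - 1.2219*y + 0.2522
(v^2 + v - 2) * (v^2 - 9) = v^4 + v^3 - 11*v^2 - 9*v + 18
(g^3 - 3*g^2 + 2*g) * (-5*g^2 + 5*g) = -5*g^5 + 20*g^4 - 25*g^3 + 10*g^2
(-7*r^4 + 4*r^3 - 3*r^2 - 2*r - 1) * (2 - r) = 7*r^5 - 18*r^4 + 11*r^3 - 4*r^2 - 3*r - 2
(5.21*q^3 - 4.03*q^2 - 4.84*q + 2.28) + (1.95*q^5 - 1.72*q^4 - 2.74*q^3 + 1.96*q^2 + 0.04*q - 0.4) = 1.95*q^5 - 1.72*q^4 + 2.47*q^3 - 2.07*q^2 - 4.8*q + 1.88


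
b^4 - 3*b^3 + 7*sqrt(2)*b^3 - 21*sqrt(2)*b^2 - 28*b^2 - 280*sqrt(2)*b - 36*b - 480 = (b - 8)*(b + 5)*(b + sqrt(2))*(b + 6*sqrt(2))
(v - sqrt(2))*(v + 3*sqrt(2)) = v^2 + 2*sqrt(2)*v - 6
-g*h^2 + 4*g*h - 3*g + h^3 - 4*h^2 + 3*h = (-g + h)*(h - 3)*(h - 1)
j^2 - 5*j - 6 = (j - 6)*(j + 1)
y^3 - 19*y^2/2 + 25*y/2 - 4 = (y - 8)*(y - 1)*(y - 1/2)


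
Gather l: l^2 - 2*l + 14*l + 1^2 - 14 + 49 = l^2 + 12*l + 36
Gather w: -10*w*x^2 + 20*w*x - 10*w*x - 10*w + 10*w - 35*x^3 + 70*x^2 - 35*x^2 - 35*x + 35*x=w*(-10*x^2 + 10*x) - 35*x^3 + 35*x^2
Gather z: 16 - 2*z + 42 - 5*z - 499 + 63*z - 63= 56*z - 504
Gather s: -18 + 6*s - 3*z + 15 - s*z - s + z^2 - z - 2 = s*(5 - z) + z^2 - 4*z - 5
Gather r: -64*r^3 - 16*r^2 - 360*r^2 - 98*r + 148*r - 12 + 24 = -64*r^3 - 376*r^2 + 50*r + 12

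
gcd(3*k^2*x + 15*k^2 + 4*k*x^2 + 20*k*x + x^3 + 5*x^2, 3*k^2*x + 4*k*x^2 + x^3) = 3*k^2 + 4*k*x + x^2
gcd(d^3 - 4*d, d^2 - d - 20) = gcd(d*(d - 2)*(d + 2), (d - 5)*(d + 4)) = 1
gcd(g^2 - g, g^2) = g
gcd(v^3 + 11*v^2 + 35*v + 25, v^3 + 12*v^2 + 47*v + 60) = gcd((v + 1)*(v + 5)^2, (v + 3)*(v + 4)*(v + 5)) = v + 5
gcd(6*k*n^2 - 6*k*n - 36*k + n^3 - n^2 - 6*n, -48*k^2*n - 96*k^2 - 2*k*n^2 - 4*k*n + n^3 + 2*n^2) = 6*k*n + 12*k + n^2 + 2*n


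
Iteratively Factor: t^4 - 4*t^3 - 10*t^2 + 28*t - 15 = (t - 5)*(t^3 + t^2 - 5*t + 3) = (t - 5)*(t - 1)*(t^2 + 2*t - 3) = (t - 5)*(t - 1)*(t + 3)*(t - 1)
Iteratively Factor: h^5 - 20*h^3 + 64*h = (h - 2)*(h^4 + 2*h^3 - 16*h^2 - 32*h) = (h - 2)*(h + 2)*(h^3 - 16*h) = (h - 4)*(h - 2)*(h + 2)*(h^2 + 4*h) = h*(h - 4)*(h - 2)*(h + 2)*(h + 4)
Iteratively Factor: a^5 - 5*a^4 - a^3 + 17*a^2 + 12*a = (a - 4)*(a^4 - a^3 - 5*a^2 - 3*a) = (a - 4)*(a + 1)*(a^3 - 2*a^2 - 3*a) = (a - 4)*(a + 1)^2*(a^2 - 3*a) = a*(a - 4)*(a + 1)^2*(a - 3)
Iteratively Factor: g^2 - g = (g - 1)*(g)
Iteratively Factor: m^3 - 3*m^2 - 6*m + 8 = (m - 1)*(m^2 - 2*m - 8) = (m - 1)*(m + 2)*(m - 4)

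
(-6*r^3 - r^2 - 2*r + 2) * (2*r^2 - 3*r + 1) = -12*r^5 + 16*r^4 - 7*r^3 + 9*r^2 - 8*r + 2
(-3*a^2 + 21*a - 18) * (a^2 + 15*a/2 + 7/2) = -3*a^4 - 3*a^3/2 + 129*a^2 - 123*a/2 - 63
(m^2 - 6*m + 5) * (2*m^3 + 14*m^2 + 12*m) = 2*m^5 + 2*m^4 - 62*m^3 - 2*m^2 + 60*m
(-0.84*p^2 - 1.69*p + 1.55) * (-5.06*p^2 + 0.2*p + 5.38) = 4.2504*p^4 + 8.3834*p^3 - 12.7002*p^2 - 8.7822*p + 8.339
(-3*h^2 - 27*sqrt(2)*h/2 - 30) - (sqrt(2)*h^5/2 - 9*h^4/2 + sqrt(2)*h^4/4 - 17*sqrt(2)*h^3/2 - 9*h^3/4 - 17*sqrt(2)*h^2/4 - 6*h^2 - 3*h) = -sqrt(2)*h^5/2 - sqrt(2)*h^4/4 + 9*h^4/2 + 9*h^3/4 + 17*sqrt(2)*h^3/2 + 3*h^2 + 17*sqrt(2)*h^2/4 - 27*sqrt(2)*h/2 + 3*h - 30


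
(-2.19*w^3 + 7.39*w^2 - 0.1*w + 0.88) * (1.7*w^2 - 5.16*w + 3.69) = -3.723*w^5 + 23.8634*w^4 - 46.3835*w^3 + 29.2811*w^2 - 4.9098*w + 3.2472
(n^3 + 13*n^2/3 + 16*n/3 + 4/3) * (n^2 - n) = n^5 + 10*n^4/3 + n^3 - 4*n^2 - 4*n/3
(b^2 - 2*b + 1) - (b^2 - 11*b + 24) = 9*b - 23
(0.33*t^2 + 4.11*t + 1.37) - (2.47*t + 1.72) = 0.33*t^2 + 1.64*t - 0.35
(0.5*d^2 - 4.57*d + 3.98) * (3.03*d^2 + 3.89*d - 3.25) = 1.515*d^4 - 11.9021*d^3 - 7.3429*d^2 + 30.3347*d - 12.935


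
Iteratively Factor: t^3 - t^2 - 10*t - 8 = (t + 1)*(t^2 - 2*t - 8) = (t + 1)*(t + 2)*(t - 4)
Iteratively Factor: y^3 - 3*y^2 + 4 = (y + 1)*(y^2 - 4*y + 4) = (y - 2)*(y + 1)*(y - 2)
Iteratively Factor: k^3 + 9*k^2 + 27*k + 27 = (k + 3)*(k^2 + 6*k + 9) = (k + 3)^2*(k + 3)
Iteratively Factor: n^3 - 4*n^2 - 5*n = (n)*(n^2 - 4*n - 5) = n*(n + 1)*(n - 5)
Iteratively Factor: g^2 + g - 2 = (g - 1)*(g + 2)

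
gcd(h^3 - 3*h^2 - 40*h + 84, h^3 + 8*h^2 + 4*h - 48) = h^2 + 4*h - 12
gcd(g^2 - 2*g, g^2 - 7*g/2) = g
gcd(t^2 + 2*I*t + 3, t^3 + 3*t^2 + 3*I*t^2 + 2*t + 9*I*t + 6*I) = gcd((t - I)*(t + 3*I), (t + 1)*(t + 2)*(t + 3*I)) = t + 3*I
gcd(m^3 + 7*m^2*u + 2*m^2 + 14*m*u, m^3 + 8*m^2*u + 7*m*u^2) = m^2 + 7*m*u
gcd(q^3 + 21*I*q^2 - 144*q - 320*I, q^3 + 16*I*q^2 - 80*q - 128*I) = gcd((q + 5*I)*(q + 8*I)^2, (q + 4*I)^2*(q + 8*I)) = q + 8*I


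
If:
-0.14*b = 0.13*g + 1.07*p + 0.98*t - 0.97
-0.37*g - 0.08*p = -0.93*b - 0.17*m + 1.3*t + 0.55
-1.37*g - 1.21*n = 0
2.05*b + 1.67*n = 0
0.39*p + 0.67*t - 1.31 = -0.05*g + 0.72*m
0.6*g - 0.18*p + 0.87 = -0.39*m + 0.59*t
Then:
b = -0.68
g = -0.74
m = -1.74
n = 0.84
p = 2.05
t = -1.05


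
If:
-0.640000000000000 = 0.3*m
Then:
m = -2.13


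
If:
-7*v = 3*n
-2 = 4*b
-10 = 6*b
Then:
No Solution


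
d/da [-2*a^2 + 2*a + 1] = 2 - 4*a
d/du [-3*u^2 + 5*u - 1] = 5 - 6*u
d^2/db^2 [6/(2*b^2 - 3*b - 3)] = 12*(4*b^2 - 6*b - (4*b - 3)^2 - 6)/(-2*b^2 + 3*b + 3)^3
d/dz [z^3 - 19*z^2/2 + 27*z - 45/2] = 3*z^2 - 19*z + 27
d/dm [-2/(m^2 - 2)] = 4*m/(m^2 - 2)^2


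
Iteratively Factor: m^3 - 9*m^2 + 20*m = (m - 5)*(m^2 - 4*m) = (m - 5)*(m - 4)*(m)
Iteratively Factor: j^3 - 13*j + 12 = (j - 3)*(j^2 + 3*j - 4) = (j - 3)*(j - 1)*(j + 4)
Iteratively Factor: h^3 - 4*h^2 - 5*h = (h)*(h^2 - 4*h - 5) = h*(h + 1)*(h - 5)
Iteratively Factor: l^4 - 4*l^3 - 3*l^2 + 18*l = (l + 2)*(l^3 - 6*l^2 + 9*l) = (l - 3)*(l + 2)*(l^2 - 3*l) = (l - 3)^2*(l + 2)*(l)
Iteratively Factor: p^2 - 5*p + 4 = (p - 4)*(p - 1)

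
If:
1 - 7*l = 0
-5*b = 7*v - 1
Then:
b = 1/5 - 7*v/5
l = 1/7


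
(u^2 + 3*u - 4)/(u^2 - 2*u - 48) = (-u^2 - 3*u + 4)/(-u^2 + 2*u + 48)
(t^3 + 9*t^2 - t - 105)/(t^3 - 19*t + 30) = (t + 7)/(t - 2)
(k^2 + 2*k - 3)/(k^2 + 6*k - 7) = (k + 3)/(k + 7)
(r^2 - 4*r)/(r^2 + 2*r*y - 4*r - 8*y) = r/(r + 2*y)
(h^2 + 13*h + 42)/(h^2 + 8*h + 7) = (h + 6)/(h + 1)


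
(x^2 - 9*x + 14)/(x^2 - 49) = (x - 2)/(x + 7)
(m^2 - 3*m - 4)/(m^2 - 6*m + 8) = (m + 1)/(m - 2)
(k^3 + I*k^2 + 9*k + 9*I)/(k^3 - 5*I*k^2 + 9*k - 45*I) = (k + I)/(k - 5*I)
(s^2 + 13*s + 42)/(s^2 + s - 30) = (s + 7)/(s - 5)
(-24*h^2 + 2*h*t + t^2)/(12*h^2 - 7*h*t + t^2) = (6*h + t)/(-3*h + t)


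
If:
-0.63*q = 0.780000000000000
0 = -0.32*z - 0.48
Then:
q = -1.24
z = -1.50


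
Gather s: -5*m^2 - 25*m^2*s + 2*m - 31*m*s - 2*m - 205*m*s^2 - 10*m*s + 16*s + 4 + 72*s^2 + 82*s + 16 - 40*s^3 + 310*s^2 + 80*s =-5*m^2 - 40*s^3 + s^2*(382 - 205*m) + s*(-25*m^2 - 41*m + 178) + 20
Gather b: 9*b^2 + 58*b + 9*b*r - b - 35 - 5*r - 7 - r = 9*b^2 + b*(9*r + 57) - 6*r - 42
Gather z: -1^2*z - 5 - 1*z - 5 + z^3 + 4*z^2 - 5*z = z^3 + 4*z^2 - 7*z - 10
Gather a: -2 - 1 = -3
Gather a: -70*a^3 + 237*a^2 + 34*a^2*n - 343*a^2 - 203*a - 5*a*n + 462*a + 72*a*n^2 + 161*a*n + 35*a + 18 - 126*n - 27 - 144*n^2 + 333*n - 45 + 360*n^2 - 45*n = -70*a^3 + a^2*(34*n - 106) + a*(72*n^2 + 156*n + 294) + 216*n^2 + 162*n - 54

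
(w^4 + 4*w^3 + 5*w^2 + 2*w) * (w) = w^5 + 4*w^4 + 5*w^3 + 2*w^2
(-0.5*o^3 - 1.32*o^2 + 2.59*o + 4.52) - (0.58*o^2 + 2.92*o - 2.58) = -0.5*o^3 - 1.9*o^2 - 0.33*o + 7.1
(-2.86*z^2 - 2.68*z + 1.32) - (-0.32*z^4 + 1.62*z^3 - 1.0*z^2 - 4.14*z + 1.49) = 0.32*z^4 - 1.62*z^3 - 1.86*z^2 + 1.46*z - 0.17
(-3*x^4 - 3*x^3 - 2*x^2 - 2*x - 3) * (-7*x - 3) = 21*x^5 + 30*x^4 + 23*x^3 + 20*x^2 + 27*x + 9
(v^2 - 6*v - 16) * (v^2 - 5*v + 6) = v^4 - 11*v^3 + 20*v^2 + 44*v - 96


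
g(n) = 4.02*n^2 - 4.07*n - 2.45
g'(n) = 8.04*n - 4.07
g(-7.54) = 256.78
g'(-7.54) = -64.69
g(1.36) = -0.55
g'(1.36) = 6.86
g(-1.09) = 6.76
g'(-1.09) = -12.83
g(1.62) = 1.51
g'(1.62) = 8.95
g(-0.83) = 3.70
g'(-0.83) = -10.74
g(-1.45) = 11.90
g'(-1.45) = -15.73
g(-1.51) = 12.86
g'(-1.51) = -16.21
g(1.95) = 4.90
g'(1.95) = 11.61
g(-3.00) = 45.94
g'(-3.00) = -28.19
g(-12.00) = 625.27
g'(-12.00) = -100.55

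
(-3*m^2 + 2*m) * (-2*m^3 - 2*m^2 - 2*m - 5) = 6*m^5 + 2*m^4 + 2*m^3 + 11*m^2 - 10*m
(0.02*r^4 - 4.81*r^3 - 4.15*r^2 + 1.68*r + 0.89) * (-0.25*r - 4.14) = -0.005*r^5 + 1.1197*r^4 + 20.9509*r^3 + 16.761*r^2 - 7.1777*r - 3.6846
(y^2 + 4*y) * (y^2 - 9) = y^4 + 4*y^3 - 9*y^2 - 36*y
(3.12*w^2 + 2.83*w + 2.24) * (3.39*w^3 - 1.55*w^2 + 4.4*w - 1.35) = 10.5768*w^5 + 4.7577*w^4 + 16.9351*w^3 + 4.768*w^2 + 6.0355*w - 3.024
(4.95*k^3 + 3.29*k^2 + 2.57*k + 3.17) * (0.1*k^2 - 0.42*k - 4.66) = 0.495*k^5 - 1.75*k^4 - 24.1918*k^3 - 16.0938*k^2 - 13.3076*k - 14.7722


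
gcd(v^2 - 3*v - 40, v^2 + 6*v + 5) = v + 5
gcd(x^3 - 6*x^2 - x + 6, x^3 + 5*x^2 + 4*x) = x + 1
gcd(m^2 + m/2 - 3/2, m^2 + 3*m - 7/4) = 1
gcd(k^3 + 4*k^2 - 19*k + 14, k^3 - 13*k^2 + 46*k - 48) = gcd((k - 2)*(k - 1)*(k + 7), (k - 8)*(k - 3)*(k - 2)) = k - 2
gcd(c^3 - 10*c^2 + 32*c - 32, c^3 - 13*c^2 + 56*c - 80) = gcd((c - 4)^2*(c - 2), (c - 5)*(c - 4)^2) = c^2 - 8*c + 16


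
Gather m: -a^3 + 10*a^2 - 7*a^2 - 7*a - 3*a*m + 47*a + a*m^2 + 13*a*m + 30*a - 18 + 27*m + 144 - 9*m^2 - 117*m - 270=-a^3 + 3*a^2 + 70*a + m^2*(a - 9) + m*(10*a - 90) - 144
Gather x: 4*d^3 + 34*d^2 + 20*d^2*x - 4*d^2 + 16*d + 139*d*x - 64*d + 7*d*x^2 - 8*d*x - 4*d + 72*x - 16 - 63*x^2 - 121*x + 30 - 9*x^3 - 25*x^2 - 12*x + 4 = 4*d^3 + 30*d^2 - 52*d - 9*x^3 + x^2*(7*d - 88) + x*(20*d^2 + 131*d - 61) + 18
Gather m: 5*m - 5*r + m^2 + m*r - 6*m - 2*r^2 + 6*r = m^2 + m*(r - 1) - 2*r^2 + r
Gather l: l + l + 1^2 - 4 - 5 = 2*l - 8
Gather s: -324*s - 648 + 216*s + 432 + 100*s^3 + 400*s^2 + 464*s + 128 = 100*s^3 + 400*s^2 + 356*s - 88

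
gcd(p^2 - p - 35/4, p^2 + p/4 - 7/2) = 1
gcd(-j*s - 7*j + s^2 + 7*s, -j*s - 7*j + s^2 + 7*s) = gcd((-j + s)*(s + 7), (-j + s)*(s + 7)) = -j*s - 7*j + s^2 + 7*s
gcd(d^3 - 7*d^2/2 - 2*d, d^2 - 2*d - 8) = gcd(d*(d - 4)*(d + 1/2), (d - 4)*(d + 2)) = d - 4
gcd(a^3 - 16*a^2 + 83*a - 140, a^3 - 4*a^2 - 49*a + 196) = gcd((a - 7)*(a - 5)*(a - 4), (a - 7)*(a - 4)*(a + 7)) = a^2 - 11*a + 28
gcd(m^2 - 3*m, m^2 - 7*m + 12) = m - 3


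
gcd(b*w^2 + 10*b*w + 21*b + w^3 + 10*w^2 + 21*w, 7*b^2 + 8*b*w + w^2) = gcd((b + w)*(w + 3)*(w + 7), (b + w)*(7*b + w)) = b + w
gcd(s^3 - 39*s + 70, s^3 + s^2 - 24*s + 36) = s - 2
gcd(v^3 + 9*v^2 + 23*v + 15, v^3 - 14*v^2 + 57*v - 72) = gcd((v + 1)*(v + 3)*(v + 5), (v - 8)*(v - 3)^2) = 1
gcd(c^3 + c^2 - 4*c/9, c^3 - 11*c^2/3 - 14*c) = c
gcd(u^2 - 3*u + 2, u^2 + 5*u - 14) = u - 2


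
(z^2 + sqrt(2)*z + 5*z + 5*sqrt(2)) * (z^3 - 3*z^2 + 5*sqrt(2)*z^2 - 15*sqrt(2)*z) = z^5 + 2*z^4 + 6*sqrt(2)*z^4 - 5*z^3 + 12*sqrt(2)*z^3 - 90*sqrt(2)*z^2 + 20*z^2 - 150*z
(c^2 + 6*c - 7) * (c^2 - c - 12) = c^4 + 5*c^3 - 25*c^2 - 65*c + 84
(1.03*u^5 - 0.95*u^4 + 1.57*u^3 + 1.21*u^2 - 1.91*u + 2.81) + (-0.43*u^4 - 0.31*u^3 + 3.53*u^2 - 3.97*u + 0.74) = 1.03*u^5 - 1.38*u^4 + 1.26*u^3 + 4.74*u^2 - 5.88*u + 3.55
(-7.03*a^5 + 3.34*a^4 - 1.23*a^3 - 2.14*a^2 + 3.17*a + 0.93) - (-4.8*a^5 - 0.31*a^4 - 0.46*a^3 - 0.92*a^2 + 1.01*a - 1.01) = -2.23*a^5 + 3.65*a^4 - 0.77*a^3 - 1.22*a^2 + 2.16*a + 1.94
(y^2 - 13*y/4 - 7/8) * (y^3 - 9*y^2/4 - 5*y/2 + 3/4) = y^5 - 11*y^4/2 + 63*y^3/16 + 347*y^2/32 - y/4 - 21/32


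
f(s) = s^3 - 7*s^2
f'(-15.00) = 885.00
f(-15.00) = -4950.00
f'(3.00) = -15.00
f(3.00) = -36.00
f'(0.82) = -9.46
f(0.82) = -4.16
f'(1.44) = -13.94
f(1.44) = -11.53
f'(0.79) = -9.19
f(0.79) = -3.88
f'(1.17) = -12.27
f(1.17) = -7.98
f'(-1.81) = 35.17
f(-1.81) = -28.86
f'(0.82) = -9.46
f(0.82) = -4.16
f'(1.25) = -12.81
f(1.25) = -8.98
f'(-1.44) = 26.38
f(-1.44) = -17.50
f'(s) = 3*s^2 - 14*s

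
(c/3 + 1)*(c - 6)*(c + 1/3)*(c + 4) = c^4/3 + 4*c^3/9 - 89*c^2/9 - 82*c/3 - 8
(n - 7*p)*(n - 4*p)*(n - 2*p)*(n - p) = n^4 - 14*n^3*p + 63*n^2*p^2 - 106*n*p^3 + 56*p^4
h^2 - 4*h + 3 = (h - 3)*(h - 1)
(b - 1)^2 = b^2 - 2*b + 1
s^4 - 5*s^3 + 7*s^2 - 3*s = s*(s - 3)*(s - 1)^2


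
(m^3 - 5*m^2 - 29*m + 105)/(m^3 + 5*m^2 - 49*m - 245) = (m - 3)/(m + 7)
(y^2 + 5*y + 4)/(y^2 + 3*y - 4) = (y + 1)/(y - 1)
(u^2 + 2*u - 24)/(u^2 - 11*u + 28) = (u + 6)/(u - 7)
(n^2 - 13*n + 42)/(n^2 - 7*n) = (n - 6)/n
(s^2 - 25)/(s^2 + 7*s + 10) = (s - 5)/(s + 2)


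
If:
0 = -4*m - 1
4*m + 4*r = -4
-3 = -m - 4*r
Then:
No Solution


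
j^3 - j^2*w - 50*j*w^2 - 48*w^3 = (j - 8*w)*(j + w)*(j + 6*w)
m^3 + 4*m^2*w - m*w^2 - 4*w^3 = (m - w)*(m + w)*(m + 4*w)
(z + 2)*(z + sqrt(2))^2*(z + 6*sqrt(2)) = z^4 + 2*z^3 + 8*sqrt(2)*z^3 + 16*sqrt(2)*z^2 + 26*z^2 + 12*sqrt(2)*z + 52*z + 24*sqrt(2)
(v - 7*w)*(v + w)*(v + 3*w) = v^3 - 3*v^2*w - 25*v*w^2 - 21*w^3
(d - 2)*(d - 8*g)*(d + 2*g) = d^3 - 6*d^2*g - 2*d^2 - 16*d*g^2 + 12*d*g + 32*g^2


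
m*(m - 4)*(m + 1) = m^3 - 3*m^2 - 4*m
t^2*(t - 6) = t^3 - 6*t^2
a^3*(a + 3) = a^4 + 3*a^3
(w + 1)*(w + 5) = w^2 + 6*w + 5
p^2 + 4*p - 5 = (p - 1)*(p + 5)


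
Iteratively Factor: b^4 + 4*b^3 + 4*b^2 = (b + 2)*(b^3 + 2*b^2) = b*(b + 2)*(b^2 + 2*b) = b^2*(b + 2)*(b + 2)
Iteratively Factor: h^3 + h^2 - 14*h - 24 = (h + 3)*(h^2 - 2*h - 8) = (h + 2)*(h + 3)*(h - 4)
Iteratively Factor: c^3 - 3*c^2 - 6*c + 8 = (c - 1)*(c^2 - 2*c - 8) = (c - 1)*(c + 2)*(c - 4)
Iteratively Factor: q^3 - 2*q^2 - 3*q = (q - 3)*(q^2 + q) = q*(q - 3)*(q + 1)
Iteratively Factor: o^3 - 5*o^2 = (o)*(o^2 - 5*o) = o^2*(o - 5)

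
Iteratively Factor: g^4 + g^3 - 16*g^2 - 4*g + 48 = (g - 3)*(g^3 + 4*g^2 - 4*g - 16) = (g - 3)*(g + 4)*(g^2 - 4) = (g - 3)*(g + 2)*(g + 4)*(g - 2)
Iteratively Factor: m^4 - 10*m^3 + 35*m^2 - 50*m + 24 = (m - 1)*(m^3 - 9*m^2 + 26*m - 24) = (m - 2)*(m - 1)*(m^2 - 7*m + 12) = (m - 3)*(m - 2)*(m - 1)*(m - 4)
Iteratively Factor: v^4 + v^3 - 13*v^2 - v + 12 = (v - 3)*(v^3 + 4*v^2 - v - 4) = (v - 3)*(v + 4)*(v^2 - 1) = (v - 3)*(v - 1)*(v + 4)*(v + 1)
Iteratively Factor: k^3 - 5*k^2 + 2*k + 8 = (k - 4)*(k^2 - k - 2) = (k - 4)*(k - 2)*(k + 1)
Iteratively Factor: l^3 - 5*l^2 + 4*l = (l)*(l^2 - 5*l + 4) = l*(l - 4)*(l - 1)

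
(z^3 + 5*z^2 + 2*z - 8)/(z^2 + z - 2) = z + 4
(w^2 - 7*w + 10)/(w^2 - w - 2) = (w - 5)/(w + 1)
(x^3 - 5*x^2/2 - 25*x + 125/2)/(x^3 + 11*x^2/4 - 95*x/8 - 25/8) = 4*(x - 5)/(4*x + 1)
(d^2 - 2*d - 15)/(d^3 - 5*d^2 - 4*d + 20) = (d + 3)/(d^2 - 4)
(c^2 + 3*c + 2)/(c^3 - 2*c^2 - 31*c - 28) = (c + 2)/(c^2 - 3*c - 28)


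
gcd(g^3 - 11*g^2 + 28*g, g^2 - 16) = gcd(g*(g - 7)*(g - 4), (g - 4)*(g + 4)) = g - 4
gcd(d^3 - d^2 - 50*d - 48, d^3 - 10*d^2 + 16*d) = d - 8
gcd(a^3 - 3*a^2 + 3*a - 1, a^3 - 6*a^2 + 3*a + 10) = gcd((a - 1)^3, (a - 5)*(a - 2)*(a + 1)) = 1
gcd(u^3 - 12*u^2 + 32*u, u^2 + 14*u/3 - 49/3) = 1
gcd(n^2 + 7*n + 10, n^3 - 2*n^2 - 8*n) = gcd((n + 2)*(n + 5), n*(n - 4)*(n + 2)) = n + 2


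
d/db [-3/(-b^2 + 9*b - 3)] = 3*(9 - 2*b)/(b^2 - 9*b + 3)^2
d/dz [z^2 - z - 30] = 2*z - 1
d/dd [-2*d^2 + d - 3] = 1 - 4*d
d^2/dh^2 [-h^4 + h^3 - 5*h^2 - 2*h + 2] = -12*h^2 + 6*h - 10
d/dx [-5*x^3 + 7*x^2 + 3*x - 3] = -15*x^2 + 14*x + 3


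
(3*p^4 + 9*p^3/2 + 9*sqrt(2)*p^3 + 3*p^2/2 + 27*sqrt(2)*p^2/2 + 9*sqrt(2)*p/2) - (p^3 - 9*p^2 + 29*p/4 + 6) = 3*p^4 + 7*p^3/2 + 9*sqrt(2)*p^3 + 21*p^2/2 + 27*sqrt(2)*p^2/2 - 29*p/4 + 9*sqrt(2)*p/2 - 6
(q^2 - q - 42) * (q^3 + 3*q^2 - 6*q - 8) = q^5 + 2*q^4 - 51*q^3 - 128*q^2 + 260*q + 336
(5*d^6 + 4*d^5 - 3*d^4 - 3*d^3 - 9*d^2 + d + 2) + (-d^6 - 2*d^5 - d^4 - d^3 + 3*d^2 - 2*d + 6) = 4*d^6 + 2*d^5 - 4*d^4 - 4*d^3 - 6*d^2 - d + 8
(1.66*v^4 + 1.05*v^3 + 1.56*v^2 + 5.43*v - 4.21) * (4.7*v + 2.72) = 7.802*v^5 + 9.4502*v^4 + 10.188*v^3 + 29.7642*v^2 - 5.0174*v - 11.4512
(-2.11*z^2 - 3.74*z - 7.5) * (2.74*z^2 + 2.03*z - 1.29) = -5.7814*z^4 - 14.5309*z^3 - 25.4203*z^2 - 10.4004*z + 9.675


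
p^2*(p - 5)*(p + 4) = p^4 - p^3 - 20*p^2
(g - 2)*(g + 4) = g^2 + 2*g - 8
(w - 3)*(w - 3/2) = w^2 - 9*w/2 + 9/2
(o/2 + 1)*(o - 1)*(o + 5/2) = o^3/2 + 7*o^2/4 + o/4 - 5/2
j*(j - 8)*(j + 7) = j^3 - j^2 - 56*j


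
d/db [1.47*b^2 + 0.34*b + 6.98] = 2.94*b + 0.34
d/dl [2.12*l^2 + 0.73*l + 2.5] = 4.24*l + 0.73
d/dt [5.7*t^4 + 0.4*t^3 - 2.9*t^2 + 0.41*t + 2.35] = 22.8*t^3 + 1.2*t^2 - 5.8*t + 0.41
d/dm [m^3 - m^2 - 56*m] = 3*m^2 - 2*m - 56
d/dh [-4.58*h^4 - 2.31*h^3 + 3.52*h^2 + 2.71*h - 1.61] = -18.32*h^3 - 6.93*h^2 + 7.04*h + 2.71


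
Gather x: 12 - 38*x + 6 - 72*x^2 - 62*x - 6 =-72*x^2 - 100*x + 12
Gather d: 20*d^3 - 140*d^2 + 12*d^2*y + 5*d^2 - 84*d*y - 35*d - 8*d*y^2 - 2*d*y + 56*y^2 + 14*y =20*d^3 + d^2*(12*y - 135) + d*(-8*y^2 - 86*y - 35) + 56*y^2 + 14*y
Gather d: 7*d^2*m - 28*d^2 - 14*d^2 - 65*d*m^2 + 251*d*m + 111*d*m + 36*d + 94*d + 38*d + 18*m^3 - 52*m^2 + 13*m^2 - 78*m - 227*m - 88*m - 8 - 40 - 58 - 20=d^2*(7*m - 42) + d*(-65*m^2 + 362*m + 168) + 18*m^3 - 39*m^2 - 393*m - 126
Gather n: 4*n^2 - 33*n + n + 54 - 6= 4*n^2 - 32*n + 48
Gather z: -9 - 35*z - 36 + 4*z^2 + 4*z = 4*z^2 - 31*z - 45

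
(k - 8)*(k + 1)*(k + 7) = k^3 - 57*k - 56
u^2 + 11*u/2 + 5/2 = (u + 1/2)*(u + 5)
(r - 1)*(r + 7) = r^2 + 6*r - 7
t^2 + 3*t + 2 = (t + 1)*(t + 2)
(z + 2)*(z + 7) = z^2 + 9*z + 14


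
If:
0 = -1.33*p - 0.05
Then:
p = -0.04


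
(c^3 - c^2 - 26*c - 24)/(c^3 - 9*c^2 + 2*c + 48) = (c^3 - c^2 - 26*c - 24)/(c^3 - 9*c^2 + 2*c + 48)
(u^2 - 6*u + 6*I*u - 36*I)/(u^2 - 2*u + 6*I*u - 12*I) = (u - 6)/(u - 2)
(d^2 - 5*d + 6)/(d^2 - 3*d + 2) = (d - 3)/(d - 1)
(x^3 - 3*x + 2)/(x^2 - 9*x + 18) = (x^3 - 3*x + 2)/(x^2 - 9*x + 18)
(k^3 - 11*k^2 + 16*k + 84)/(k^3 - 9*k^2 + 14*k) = (k^2 - 4*k - 12)/(k*(k - 2))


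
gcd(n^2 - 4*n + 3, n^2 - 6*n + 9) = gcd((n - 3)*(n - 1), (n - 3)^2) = n - 3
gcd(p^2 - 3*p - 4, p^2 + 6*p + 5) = p + 1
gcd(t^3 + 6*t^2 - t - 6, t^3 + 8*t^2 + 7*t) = t + 1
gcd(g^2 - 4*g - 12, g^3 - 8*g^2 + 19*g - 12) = 1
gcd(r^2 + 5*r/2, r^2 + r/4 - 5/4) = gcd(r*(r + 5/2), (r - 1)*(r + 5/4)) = 1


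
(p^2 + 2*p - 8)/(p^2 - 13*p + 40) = (p^2 + 2*p - 8)/(p^2 - 13*p + 40)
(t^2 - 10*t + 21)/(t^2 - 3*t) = (t - 7)/t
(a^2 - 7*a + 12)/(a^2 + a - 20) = (a - 3)/(a + 5)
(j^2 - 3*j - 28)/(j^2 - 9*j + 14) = (j + 4)/(j - 2)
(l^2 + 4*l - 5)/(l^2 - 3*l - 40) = (l - 1)/(l - 8)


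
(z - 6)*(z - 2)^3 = z^4 - 12*z^3 + 48*z^2 - 80*z + 48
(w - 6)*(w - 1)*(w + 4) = w^3 - 3*w^2 - 22*w + 24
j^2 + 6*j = j*(j + 6)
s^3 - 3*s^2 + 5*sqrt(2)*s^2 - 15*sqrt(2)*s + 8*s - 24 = (s - 3)*(s + sqrt(2))*(s + 4*sqrt(2))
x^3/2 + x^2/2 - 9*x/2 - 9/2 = (x/2 + 1/2)*(x - 3)*(x + 3)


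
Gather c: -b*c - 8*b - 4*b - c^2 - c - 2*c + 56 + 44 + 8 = -12*b - c^2 + c*(-b - 3) + 108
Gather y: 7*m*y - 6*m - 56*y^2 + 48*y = -6*m - 56*y^2 + y*(7*m + 48)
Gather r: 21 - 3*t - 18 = 3 - 3*t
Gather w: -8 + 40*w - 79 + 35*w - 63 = 75*w - 150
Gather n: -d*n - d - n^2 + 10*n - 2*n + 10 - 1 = -d - n^2 + n*(8 - d) + 9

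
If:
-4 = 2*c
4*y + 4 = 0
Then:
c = -2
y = -1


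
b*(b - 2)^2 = b^3 - 4*b^2 + 4*b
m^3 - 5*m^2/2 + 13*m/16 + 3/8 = (m - 2)*(m - 3/4)*(m + 1/4)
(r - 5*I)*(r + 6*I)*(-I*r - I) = -I*r^3 + r^2 - I*r^2 + r - 30*I*r - 30*I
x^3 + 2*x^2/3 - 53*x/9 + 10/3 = (x - 5/3)*(x - 2/3)*(x + 3)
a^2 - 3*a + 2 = (a - 2)*(a - 1)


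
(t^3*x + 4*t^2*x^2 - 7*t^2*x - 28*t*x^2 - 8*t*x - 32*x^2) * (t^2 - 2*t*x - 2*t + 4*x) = t^5*x + 2*t^4*x^2 - 9*t^4*x - 8*t^3*x^3 - 18*t^3*x^2 + 6*t^3*x + 72*t^2*x^3 + 12*t^2*x^2 + 16*t^2*x - 48*t*x^3 + 32*t*x^2 - 128*x^3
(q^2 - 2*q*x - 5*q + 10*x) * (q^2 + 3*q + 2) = q^4 - 2*q^3*x - 2*q^3 + 4*q^2*x - 13*q^2 + 26*q*x - 10*q + 20*x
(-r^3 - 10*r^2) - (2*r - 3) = -r^3 - 10*r^2 - 2*r + 3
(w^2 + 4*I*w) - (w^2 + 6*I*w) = -2*I*w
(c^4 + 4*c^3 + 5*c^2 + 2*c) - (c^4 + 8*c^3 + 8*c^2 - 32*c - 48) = -4*c^3 - 3*c^2 + 34*c + 48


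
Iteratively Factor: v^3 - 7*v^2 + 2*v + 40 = (v + 2)*(v^2 - 9*v + 20) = (v - 4)*(v + 2)*(v - 5)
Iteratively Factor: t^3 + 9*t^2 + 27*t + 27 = (t + 3)*(t^2 + 6*t + 9) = (t + 3)^2*(t + 3)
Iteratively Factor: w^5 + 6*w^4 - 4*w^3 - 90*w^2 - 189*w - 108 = (w + 3)*(w^4 + 3*w^3 - 13*w^2 - 51*w - 36) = (w - 4)*(w + 3)*(w^3 + 7*w^2 + 15*w + 9) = (w - 4)*(w + 3)^2*(w^2 + 4*w + 3) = (w - 4)*(w + 1)*(w + 3)^2*(w + 3)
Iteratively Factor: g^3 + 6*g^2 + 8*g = (g + 2)*(g^2 + 4*g) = g*(g + 2)*(g + 4)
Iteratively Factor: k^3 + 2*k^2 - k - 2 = (k - 1)*(k^2 + 3*k + 2) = (k - 1)*(k + 1)*(k + 2)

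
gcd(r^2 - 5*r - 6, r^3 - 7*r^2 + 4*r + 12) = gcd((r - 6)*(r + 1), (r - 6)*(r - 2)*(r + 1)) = r^2 - 5*r - 6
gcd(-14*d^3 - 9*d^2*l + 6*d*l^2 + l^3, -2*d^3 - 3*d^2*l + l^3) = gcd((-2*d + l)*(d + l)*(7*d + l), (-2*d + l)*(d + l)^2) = 2*d^2 + d*l - l^2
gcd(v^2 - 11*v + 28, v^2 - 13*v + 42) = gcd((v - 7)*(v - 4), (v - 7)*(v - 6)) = v - 7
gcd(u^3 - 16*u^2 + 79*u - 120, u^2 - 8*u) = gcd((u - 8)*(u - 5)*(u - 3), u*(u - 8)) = u - 8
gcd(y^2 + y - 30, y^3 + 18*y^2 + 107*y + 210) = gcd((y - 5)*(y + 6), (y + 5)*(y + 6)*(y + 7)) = y + 6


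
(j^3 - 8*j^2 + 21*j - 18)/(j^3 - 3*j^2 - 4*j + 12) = (j - 3)/(j + 2)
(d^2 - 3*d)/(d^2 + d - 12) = d/(d + 4)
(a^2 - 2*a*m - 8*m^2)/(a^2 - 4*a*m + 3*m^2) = (a^2 - 2*a*m - 8*m^2)/(a^2 - 4*a*m + 3*m^2)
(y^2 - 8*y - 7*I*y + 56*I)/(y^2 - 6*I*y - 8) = (-y^2 + 8*y + 7*I*y - 56*I)/(-y^2 + 6*I*y + 8)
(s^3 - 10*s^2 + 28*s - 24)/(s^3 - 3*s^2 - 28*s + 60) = (s - 2)/(s + 5)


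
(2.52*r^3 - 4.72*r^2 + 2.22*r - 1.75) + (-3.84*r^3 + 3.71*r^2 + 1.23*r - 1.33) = -1.32*r^3 - 1.01*r^2 + 3.45*r - 3.08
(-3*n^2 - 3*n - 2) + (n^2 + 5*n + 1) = -2*n^2 + 2*n - 1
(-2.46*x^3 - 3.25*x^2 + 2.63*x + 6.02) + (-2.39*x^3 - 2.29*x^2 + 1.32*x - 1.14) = -4.85*x^3 - 5.54*x^2 + 3.95*x + 4.88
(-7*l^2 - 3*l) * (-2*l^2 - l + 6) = 14*l^4 + 13*l^3 - 39*l^2 - 18*l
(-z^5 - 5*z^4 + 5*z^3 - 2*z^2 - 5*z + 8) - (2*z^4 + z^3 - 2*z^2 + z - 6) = -z^5 - 7*z^4 + 4*z^3 - 6*z + 14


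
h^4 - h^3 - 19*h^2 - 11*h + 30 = (h - 5)*(h - 1)*(h + 2)*(h + 3)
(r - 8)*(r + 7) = r^2 - r - 56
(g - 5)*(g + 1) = g^2 - 4*g - 5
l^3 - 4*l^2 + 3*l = l*(l - 3)*(l - 1)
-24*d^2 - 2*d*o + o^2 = (-6*d + o)*(4*d + o)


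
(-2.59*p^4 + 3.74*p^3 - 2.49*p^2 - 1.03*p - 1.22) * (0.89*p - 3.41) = -2.3051*p^5 + 12.1605*p^4 - 14.9695*p^3 + 7.5742*p^2 + 2.4265*p + 4.1602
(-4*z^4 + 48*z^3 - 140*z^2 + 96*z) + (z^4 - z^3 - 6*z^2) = -3*z^4 + 47*z^3 - 146*z^2 + 96*z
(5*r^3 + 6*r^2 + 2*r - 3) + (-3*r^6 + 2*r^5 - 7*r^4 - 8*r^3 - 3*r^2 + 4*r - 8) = -3*r^6 + 2*r^5 - 7*r^4 - 3*r^3 + 3*r^2 + 6*r - 11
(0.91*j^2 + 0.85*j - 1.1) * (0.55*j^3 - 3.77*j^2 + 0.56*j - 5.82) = 0.5005*j^5 - 2.9632*j^4 - 3.2999*j^3 - 0.6732*j^2 - 5.563*j + 6.402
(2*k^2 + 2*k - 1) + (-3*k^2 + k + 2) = -k^2 + 3*k + 1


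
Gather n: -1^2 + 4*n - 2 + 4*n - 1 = 8*n - 4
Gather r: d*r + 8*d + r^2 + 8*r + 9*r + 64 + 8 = 8*d + r^2 + r*(d + 17) + 72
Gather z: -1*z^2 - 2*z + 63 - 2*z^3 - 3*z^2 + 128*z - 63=-2*z^3 - 4*z^2 + 126*z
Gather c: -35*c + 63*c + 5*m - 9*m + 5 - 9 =28*c - 4*m - 4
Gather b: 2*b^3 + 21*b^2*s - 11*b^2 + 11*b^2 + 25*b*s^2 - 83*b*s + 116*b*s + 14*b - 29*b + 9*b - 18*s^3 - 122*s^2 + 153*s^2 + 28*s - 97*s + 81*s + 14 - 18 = 2*b^3 + 21*b^2*s + b*(25*s^2 + 33*s - 6) - 18*s^3 + 31*s^2 + 12*s - 4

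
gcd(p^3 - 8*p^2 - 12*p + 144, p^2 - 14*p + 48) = p - 6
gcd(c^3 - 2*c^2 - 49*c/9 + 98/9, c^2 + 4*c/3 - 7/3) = c + 7/3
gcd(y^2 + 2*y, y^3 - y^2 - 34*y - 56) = y + 2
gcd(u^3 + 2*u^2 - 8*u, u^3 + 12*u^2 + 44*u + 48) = u + 4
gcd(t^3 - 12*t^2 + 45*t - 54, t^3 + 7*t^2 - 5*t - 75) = t - 3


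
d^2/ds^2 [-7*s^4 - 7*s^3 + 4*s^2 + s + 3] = -84*s^2 - 42*s + 8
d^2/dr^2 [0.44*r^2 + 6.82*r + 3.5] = 0.880000000000000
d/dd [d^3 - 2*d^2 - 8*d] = 3*d^2 - 4*d - 8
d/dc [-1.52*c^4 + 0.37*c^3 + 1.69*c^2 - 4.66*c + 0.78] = -6.08*c^3 + 1.11*c^2 + 3.38*c - 4.66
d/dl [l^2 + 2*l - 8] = 2*l + 2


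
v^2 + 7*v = v*(v + 7)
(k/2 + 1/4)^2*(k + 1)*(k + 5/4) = k^4/4 + 13*k^3/16 + 15*k^2/16 + 29*k/64 + 5/64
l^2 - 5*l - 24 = (l - 8)*(l + 3)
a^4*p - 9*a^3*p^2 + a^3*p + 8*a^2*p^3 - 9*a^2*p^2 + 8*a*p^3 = a*(a - 8*p)*(a - p)*(a*p + p)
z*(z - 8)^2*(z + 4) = z^4 - 12*z^3 + 256*z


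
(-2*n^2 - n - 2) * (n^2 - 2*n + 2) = -2*n^4 + 3*n^3 - 4*n^2 + 2*n - 4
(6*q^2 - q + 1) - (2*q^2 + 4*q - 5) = 4*q^2 - 5*q + 6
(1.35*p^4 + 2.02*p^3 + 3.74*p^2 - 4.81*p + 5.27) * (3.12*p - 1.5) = 4.212*p^5 + 4.2774*p^4 + 8.6388*p^3 - 20.6172*p^2 + 23.6574*p - 7.905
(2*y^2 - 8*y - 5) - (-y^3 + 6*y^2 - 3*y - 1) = y^3 - 4*y^2 - 5*y - 4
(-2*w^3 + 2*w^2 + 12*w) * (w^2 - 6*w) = -2*w^5 + 14*w^4 - 72*w^2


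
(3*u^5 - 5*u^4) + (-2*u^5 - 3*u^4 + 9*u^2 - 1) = u^5 - 8*u^4 + 9*u^2 - 1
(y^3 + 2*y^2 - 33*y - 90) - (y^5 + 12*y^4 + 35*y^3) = -y^5 - 12*y^4 - 34*y^3 + 2*y^2 - 33*y - 90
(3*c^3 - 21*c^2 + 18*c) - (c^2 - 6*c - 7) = 3*c^3 - 22*c^2 + 24*c + 7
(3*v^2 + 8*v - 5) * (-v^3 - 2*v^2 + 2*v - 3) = -3*v^5 - 14*v^4 - 5*v^3 + 17*v^2 - 34*v + 15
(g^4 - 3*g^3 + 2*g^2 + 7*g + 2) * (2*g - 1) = 2*g^5 - 7*g^4 + 7*g^3 + 12*g^2 - 3*g - 2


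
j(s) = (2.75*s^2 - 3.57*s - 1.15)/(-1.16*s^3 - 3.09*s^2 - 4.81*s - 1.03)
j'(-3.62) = 0.64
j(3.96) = -0.20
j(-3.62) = 1.55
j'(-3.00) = 0.92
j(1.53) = 0.01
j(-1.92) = 3.15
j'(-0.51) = -2.30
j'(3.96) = -0.01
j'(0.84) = -0.57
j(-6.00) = 0.71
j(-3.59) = 1.57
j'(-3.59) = 0.66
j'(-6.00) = 0.18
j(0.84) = 0.28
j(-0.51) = 1.79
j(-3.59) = 1.57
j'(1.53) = -0.25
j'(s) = (5.5*s - 3.57)/(-1.16*s^3 - 3.09*s^2 - 4.81*s - 1.03) + (2.75*s^2 - 3.57*s - 1.15)*(3.48*s^2 + 6.18*s + 4.81)/(-1.16*s^3 - 3.09*s^2 - 4.81*s - 1.03)^2 = (3.19*s^4 - 8.2824*s^3 - 28.2608*s^2 - 12.772*s - 1.8544)/(1.3456*s^6 + 7.1688*s^5 + 20.7073*s^4 + 32.1154*s^3 + 29.5015*s^2 + 9.9086*s + 1.0609)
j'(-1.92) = 0.81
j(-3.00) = 2.03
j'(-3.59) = 0.66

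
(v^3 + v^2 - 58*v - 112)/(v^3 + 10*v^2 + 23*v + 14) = (v - 8)/(v + 1)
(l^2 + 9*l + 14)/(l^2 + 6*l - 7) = (l + 2)/(l - 1)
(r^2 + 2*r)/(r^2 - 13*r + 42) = r*(r + 2)/(r^2 - 13*r + 42)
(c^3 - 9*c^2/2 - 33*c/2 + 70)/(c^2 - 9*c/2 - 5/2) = (2*c^2 + c - 28)/(2*c + 1)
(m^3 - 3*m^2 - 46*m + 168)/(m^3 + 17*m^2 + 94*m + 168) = (m^2 - 10*m + 24)/(m^2 + 10*m + 24)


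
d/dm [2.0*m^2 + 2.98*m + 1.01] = 4.0*m + 2.98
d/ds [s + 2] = 1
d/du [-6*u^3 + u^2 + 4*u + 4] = -18*u^2 + 2*u + 4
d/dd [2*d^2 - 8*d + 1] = 4*d - 8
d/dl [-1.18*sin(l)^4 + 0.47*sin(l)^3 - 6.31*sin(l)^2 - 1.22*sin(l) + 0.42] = (-4.72*sin(l)^3 + 1.41*sin(l)^2 - 12.62*sin(l) - 1.22)*cos(l)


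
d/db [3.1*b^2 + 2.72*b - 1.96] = 6.2*b + 2.72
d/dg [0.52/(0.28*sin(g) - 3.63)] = -0.1456*cos(g)/(0.28*sin(g) - 3.63)^2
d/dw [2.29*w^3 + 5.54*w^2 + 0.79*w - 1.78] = 6.87*w^2 + 11.08*w + 0.79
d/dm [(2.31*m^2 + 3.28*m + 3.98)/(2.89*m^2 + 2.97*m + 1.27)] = (-2.6185*m^2 - 17.137*m - 7.655)/(8.3521*m^4 + 17.1666*m^3 + 16.1615*m^2 + 7.5438*m + 1.6129)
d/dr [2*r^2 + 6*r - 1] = 4*r + 6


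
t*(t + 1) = t^2 + t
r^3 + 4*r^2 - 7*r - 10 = (r - 2)*(r + 1)*(r + 5)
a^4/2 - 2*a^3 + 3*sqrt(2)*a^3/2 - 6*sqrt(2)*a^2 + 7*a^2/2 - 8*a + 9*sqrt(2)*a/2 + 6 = (a/2 + sqrt(2))*(a - 3)*(a - 1)*(a + sqrt(2))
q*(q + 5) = q^2 + 5*q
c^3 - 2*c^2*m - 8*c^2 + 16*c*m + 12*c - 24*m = (c - 6)*(c - 2)*(c - 2*m)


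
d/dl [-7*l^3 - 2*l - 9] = -21*l^2 - 2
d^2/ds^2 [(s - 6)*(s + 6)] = 2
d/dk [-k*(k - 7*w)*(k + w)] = -3*k^2 + 12*k*w + 7*w^2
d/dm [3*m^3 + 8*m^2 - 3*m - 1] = 9*m^2 + 16*m - 3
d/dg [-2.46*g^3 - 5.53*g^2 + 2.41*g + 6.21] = -7.38*g^2 - 11.06*g + 2.41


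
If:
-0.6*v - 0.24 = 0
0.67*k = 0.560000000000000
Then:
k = 0.84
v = -0.40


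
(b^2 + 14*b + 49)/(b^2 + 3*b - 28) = (b + 7)/(b - 4)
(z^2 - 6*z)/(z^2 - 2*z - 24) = z/(z + 4)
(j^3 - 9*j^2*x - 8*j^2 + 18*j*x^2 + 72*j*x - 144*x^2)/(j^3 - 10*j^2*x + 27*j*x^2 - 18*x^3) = (8 - j)/(-j + x)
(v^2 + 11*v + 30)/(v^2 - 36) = (v + 5)/(v - 6)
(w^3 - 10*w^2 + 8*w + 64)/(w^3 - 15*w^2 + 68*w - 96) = (w + 2)/(w - 3)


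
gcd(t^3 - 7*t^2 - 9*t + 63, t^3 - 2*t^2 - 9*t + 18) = t^2 - 9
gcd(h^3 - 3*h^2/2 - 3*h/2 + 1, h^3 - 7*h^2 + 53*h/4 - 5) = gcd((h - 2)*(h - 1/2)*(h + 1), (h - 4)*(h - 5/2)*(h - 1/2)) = h - 1/2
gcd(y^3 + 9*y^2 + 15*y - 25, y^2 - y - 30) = y + 5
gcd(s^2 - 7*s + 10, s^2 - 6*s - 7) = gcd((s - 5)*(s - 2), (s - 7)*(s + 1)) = 1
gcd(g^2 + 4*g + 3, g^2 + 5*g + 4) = g + 1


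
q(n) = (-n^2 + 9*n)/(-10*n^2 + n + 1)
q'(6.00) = 0.03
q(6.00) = -0.05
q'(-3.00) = 0.10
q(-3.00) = 0.39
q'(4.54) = 0.05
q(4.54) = -0.10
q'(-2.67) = 0.12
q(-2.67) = 0.43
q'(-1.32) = 0.53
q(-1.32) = 0.77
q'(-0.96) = 1.10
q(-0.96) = 1.04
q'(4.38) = 0.05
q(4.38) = -0.11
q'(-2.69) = 0.12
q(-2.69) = 0.42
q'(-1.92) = 0.24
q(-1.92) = 0.55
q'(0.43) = 140.10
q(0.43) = -8.79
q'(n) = (9 - 2*n)/(-10*n^2 + n + 1) + (20*n - 1)*(-n^2 + 9*n)/(-10*n^2 + n + 1)^2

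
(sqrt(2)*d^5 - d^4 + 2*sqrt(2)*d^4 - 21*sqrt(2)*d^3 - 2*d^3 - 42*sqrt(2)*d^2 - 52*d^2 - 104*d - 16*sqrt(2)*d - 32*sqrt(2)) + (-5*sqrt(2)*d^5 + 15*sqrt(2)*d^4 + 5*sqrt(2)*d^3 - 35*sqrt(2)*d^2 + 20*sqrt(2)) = -4*sqrt(2)*d^5 - d^4 + 17*sqrt(2)*d^4 - 16*sqrt(2)*d^3 - 2*d^3 - 77*sqrt(2)*d^2 - 52*d^2 - 104*d - 16*sqrt(2)*d - 12*sqrt(2)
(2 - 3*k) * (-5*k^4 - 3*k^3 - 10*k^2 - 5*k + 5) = 15*k^5 - k^4 + 24*k^3 - 5*k^2 - 25*k + 10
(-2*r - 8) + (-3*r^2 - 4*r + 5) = -3*r^2 - 6*r - 3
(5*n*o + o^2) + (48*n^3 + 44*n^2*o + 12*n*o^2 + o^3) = 48*n^3 + 44*n^2*o + 12*n*o^2 + 5*n*o + o^3 + o^2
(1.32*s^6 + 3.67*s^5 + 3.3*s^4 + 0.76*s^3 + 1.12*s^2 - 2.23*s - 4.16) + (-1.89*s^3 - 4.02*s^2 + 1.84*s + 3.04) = 1.32*s^6 + 3.67*s^5 + 3.3*s^4 - 1.13*s^3 - 2.9*s^2 - 0.39*s - 1.12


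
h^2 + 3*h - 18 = (h - 3)*(h + 6)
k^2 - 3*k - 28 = (k - 7)*(k + 4)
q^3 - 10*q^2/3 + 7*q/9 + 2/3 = (q - 3)*(q - 2/3)*(q + 1/3)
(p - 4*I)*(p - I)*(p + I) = p^3 - 4*I*p^2 + p - 4*I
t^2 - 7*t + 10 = (t - 5)*(t - 2)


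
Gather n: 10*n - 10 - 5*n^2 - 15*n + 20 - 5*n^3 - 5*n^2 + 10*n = -5*n^3 - 10*n^2 + 5*n + 10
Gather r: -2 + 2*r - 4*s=2*r - 4*s - 2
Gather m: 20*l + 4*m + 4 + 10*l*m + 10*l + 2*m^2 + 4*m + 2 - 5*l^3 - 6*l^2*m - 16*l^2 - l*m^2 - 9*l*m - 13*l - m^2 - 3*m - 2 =-5*l^3 - 16*l^2 + 17*l + m^2*(1 - l) + m*(-6*l^2 + l + 5) + 4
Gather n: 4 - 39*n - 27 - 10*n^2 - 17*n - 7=-10*n^2 - 56*n - 30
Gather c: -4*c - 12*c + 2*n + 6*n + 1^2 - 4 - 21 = -16*c + 8*n - 24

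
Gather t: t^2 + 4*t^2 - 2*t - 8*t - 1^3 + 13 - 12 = 5*t^2 - 10*t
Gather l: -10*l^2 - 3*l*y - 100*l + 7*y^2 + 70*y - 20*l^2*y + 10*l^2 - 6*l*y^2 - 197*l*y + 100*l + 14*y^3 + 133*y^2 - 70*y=-20*l^2*y + l*(-6*y^2 - 200*y) + 14*y^3 + 140*y^2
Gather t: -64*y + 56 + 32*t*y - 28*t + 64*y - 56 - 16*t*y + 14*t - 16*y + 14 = t*(16*y - 14) - 16*y + 14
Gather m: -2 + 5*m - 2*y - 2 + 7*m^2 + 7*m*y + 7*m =7*m^2 + m*(7*y + 12) - 2*y - 4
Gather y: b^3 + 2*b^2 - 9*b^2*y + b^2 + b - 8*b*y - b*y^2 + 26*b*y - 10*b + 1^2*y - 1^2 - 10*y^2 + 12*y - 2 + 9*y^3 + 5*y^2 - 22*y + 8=b^3 + 3*b^2 - 9*b + 9*y^3 + y^2*(-b - 5) + y*(-9*b^2 + 18*b - 9) + 5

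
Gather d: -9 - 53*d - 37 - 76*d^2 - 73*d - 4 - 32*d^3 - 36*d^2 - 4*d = -32*d^3 - 112*d^2 - 130*d - 50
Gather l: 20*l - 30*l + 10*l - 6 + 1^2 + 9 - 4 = 0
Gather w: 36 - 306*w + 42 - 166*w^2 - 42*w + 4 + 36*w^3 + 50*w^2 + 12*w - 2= 36*w^3 - 116*w^2 - 336*w + 80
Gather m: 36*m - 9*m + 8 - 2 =27*m + 6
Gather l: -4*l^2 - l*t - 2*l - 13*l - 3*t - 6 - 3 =-4*l^2 + l*(-t - 15) - 3*t - 9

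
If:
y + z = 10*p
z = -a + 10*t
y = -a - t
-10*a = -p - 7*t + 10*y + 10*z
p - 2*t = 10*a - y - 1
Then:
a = 821/9401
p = -76/9401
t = 14/1343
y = -919/9401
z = 159/9401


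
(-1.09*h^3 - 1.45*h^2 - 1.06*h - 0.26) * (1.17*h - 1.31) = -1.2753*h^4 - 0.2686*h^3 + 0.6593*h^2 + 1.0844*h + 0.3406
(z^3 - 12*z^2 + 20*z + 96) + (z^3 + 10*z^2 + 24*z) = 2*z^3 - 2*z^2 + 44*z + 96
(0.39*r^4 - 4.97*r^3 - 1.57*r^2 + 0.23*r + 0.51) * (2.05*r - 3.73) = 0.7995*r^5 - 11.6432*r^4 + 15.3196*r^3 + 6.3276*r^2 + 0.1876*r - 1.9023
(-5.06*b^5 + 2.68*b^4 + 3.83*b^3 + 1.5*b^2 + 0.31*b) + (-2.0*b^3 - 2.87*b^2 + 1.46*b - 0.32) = -5.06*b^5 + 2.68*b^4 + 1.83*b^3 - 1.37*b^2 + 1.77*b - 0.32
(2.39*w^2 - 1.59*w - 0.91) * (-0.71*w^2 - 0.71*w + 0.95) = -1.6969*w^4 - 0.568*w^3 + 4.0455*w^2 - 0.8644*w - 0.8645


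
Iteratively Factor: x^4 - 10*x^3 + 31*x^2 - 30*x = (x - 3)*(x^3 - 7*x^2 + 10*x) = (x - 3)*(x - 2)*(x^2 - 5*x) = (x - 5)*(x - 3)*(x - 2)*(x)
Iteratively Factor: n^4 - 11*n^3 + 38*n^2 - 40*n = (n - 2)*(n^3 - 9*n^2 + 20*n) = (n - 4)*(n - 2)*(n^2 - 5*n) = n*(n - 4)*(n - 2)*(n - 5)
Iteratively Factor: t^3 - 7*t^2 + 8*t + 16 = (t + 1)*(t^2 - 8*t + 16) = (t - 4)*(t + 1)*(t - 4)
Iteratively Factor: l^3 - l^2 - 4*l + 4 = (l - 1)*(l^2 - 4) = (l - 2)*(l - 1)*(l + 2)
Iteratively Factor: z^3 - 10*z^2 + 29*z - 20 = (z - 4)*(z^2 - 6*z + 5) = (z - 5)*(z - 4)*(z - 1)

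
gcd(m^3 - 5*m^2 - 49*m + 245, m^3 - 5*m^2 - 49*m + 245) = m^3 - 5*m^2 - 49*m + 245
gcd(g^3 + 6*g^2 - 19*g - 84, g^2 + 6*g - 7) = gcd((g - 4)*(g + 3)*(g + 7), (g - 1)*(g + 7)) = g + 7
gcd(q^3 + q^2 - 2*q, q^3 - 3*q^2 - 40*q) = q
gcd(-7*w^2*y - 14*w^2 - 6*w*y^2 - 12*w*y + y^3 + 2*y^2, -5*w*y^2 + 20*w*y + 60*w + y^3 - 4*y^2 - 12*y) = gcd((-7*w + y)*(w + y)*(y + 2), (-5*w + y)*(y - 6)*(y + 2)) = y + 2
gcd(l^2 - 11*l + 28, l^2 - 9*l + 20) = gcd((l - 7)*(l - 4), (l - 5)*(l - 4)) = l - 4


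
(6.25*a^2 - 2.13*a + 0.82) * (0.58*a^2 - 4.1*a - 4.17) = 3.625*a^4 - 26.8604*a^3 - 16.8539*a^2 + 5.5201*a - 3.4194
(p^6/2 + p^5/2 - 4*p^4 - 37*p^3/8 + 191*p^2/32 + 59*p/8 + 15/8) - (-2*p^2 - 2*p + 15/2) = p^6/2 + p^5/2 - 4*p^4 - 37*p^3/8 + 255*p^2/32 + 75*p/8 - 45/8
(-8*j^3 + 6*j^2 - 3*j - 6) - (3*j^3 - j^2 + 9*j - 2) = -11*j^3 + 7*j^2 - 12*j - 4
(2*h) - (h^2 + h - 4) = -h^2 + h + 4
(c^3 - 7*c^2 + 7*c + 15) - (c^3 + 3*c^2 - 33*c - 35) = -10*c^2 + 40*c + 50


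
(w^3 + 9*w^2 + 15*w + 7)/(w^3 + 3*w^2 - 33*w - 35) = (w + 1)/(w - 5)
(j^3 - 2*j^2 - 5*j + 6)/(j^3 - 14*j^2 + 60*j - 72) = (j^3 - 2*j^2 - 5*j + 6)/(j^3 - 14*j^2 + 60*j - 72)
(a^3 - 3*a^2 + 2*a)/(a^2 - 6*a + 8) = a*(a - 1)/(a - 4)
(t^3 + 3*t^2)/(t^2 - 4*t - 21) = t^2/(t - 7)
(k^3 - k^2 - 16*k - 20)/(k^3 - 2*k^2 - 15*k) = (k^2 + 4*k + 4)/(k*(k + 3))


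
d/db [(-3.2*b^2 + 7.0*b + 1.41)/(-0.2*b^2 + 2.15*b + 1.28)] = (-5.48*b^2 - 7.628*b + 5.9285)/(0.04*b^4 - 0.86*b^3 + 4.1105*b^2 + 5.504*b + 1.6384)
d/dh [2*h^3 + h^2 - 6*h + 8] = 6*h^2 + 2*h - 6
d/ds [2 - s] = -1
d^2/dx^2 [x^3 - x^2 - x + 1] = 6*x - 2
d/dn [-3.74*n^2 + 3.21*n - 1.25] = 3.21 - 7.48*n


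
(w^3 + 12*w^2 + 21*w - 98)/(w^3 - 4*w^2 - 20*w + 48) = (w^2 + 14*w + 49)/(w^2 - 2*w - 24)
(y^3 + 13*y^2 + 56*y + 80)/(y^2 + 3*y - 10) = (y^2 + 8*y + 16)/(y - 2)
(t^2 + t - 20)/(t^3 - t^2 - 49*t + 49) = (t^2 + t - 20)/(t^3 - t^2 - 49*t + 49)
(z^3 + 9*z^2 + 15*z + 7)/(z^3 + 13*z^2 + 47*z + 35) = (z + 1)/(z + 5)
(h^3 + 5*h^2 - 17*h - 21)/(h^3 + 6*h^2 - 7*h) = (h^2 - 2*h - 3)/(h*(h - 1))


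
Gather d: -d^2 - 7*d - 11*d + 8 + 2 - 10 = -d^2 - 18*d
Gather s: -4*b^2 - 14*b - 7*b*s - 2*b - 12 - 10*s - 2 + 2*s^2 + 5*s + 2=-4*b^2 - 16*b + 2*s^2 + s*(-7*b - 5) - 12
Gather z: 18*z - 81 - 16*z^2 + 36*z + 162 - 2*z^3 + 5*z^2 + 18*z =-2*z^3 - 11*z^2 + 72*z + 81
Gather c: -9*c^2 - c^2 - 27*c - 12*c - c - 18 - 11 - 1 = -10*c^2 - 40*c - 30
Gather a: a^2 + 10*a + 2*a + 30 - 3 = a^2 + 12*a + 27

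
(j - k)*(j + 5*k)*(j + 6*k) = j^3 + 10*j^2*k + 19*j*k^2 - 30*k^3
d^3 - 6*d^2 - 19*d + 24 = (d - 8)*(d - 1)*(d + 3)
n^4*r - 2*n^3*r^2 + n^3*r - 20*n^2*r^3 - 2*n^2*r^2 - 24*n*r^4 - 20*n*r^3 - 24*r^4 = (n - 6*r)*(n + 2*r)^2*(n*r + r)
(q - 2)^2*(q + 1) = q^3 - 3*q^2 + 4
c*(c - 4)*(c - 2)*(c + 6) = c^4 - 28*c^2 + 48*c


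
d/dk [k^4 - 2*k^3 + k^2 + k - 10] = 4*k^3 - 6*k^2 + 2*k + 1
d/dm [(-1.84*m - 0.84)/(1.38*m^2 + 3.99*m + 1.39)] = (2.5392*m^2 + 2.3184*m + 0.794)/(1.9044*m^4 + 11.0124*m^3 + 19.7565*m^2 + 11.0922*m + 1.9321)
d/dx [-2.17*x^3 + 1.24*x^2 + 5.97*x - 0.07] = -6.51*x^2 + 2.48*x + 5.97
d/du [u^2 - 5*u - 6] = 2*u - 5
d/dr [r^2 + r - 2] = 2*r + 1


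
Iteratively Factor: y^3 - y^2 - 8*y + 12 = (y - 2)*(y^2 + y - 6) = (y - 2)^2*(y + 3)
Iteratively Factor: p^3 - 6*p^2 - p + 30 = (p + 2)*(p^2 - 8*p + 15) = (p - 3)*(p + 2)*(p - 5)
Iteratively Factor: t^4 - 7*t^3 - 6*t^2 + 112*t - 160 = (t - 4)*(t^3 - 3*t^2 - 18*t + 40) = (t - 5)*(t - 4)*(t^2 + 2*t - 8) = (t - 5)*(t - 4)*(t - 2)*(t + 4)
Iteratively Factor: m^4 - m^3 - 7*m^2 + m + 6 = (m + 2)*(m^3 - 3*m^2 - m + 3) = (m + 1)*(m + 2)*(m^2 - 4*m + 3) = (m - 3)*(m + 1)*(m + 2)*(m - 1)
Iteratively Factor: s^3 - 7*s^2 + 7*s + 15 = (s - 5)*(s^2 - 2*s - 3) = (s - 5)*(s + 1)*(s - 3)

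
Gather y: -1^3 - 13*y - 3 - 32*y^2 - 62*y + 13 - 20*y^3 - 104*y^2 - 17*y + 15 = -20*y^3 - 136*y^2 - 92*y + 24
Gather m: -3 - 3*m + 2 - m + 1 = -4*m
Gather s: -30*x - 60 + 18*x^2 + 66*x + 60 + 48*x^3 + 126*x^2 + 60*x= 48*x^3 + 144*x^2 + 96*x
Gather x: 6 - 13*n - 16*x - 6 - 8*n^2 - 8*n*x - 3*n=-8*n^2 - 16*n + x*(-8*n - 16)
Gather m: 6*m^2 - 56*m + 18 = 6*m^2 - 56*m + 18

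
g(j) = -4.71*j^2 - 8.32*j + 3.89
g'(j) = -9.42*j - 8.32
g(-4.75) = -62.86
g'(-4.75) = 36.42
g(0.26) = 1.41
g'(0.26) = -10.77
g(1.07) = -10.40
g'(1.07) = -18.40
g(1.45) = -18.08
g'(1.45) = -21.98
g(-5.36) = -86.83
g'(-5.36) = 42.17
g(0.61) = -2.94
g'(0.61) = -14.07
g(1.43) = -17.64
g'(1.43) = -21.79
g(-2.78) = -9.38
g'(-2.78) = 17.87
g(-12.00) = -574.51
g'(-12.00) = 104.72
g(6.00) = -215.59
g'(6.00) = -64.84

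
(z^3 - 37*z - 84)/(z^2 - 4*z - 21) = z + 4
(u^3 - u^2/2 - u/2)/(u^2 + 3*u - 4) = u*(2*u + 1)/(2*(u + 4))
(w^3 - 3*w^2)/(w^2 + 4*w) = w*(w - 3)/(w + 4)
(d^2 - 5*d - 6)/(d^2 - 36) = (d + 1)/(d + 6)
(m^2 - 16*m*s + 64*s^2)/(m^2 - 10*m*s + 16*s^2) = (-m + 8*s)/(-m + 2*s)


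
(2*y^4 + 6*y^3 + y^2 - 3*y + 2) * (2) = 4*y^4 + 12*y^3 + 2*y^2 - 6*y + 4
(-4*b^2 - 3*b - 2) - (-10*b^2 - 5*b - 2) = 6*b^2 + 2*b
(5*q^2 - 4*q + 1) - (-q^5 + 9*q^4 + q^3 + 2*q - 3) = q^5 - 9*q^4 - q^3 + 5*q^2 - 6*q + 4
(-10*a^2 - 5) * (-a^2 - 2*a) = 10*a^4 + 20*a^3 + 5*a^2 + 10*a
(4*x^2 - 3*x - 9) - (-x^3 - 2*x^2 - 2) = x^3 + 6*x^2 - 3*x - 7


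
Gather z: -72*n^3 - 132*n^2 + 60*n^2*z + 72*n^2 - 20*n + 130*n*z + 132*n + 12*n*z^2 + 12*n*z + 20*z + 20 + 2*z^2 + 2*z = -72*n^3 - 60*n^2 + 112*n + z^2*(12*n + 2) + z*(60*n^2 + 142*n + 22) + 20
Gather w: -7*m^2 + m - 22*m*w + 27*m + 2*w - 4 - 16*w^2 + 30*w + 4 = -7*m^2 + 28*m - 16*w^2 + w*(32 - 22*m)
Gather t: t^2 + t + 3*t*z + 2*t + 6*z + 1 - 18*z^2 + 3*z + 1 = t^2 + t*(3*z + 3) - 18*z^2 + 9*z + 2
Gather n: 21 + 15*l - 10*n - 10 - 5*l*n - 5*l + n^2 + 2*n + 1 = 10*l + n^2 + n*(-5*l - 8) + 12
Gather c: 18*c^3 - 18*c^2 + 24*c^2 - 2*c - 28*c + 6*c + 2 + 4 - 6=18*c^3 + 6*c^2 - 24*c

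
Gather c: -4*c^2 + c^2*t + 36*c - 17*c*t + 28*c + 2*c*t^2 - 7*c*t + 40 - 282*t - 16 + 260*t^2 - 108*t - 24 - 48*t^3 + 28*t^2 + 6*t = c^2*(t - 4) + c*(2*t^2 - 24*t + 64) - 48*t^3 + 288*t^2 - 384*t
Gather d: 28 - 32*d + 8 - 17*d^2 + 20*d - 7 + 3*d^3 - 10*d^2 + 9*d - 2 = 3*d^3 - 27*d^2 - 3*d + 27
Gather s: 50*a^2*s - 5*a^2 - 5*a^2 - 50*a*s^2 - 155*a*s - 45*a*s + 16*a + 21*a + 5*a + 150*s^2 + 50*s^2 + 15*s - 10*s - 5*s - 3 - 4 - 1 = -10*a^2 + 42*a + s^2*(200 - 50*a) + s*(50*a^2 - 200*a) - 8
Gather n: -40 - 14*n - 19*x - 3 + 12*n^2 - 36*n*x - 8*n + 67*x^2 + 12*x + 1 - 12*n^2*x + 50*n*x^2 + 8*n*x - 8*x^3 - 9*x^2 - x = n^2*(12 - 12*x) + n*(50*x^2 - 28*x - 22) - 8*x^3 + 58*x^2 - 8*x - 42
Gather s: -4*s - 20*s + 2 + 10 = 12 - 24*s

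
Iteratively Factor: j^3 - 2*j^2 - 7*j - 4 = (j + 1)*(j^2 - 3*j - 4) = (j - 4)*(j + 1)*(j + 1)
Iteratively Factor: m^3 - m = (m - 1)*(m^2 + m) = (m - 1)*(m + 1)*(m)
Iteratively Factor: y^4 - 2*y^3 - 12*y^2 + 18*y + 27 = (y + 3)*(y^3 - 5*y^2 + 3*y + 9) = (y + 1)*(y + 3)*(y^2 - 6*y + 9) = (y - 3)*(y + 1)*(y + 3)*(y - 3)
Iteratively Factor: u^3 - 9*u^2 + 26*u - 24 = (u - 3)*(u^2 - 6*u + 8) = (u - 4)*(u - 3)*(u - 2)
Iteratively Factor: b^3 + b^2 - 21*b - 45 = (b + 3)*(b^2 - 2*b - 15) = (b - 5)*(b + 3)*(b + 3)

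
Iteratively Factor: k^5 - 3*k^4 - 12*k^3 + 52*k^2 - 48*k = (k - 2)*(k^4 - k^3 - 14*k^2 + 24*k) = (k - 2)^2*(k^3 + k^2 - 12*k) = (k - 2)^2*(k + 4)*(k^2 - 3*k) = k*(k - 2)^2*(k + 4)*(k - 3)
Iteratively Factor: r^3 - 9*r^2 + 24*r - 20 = (r - 2)*(r^2 - 7*r + 10) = (r - 5)*(r - 2)*(r - 2)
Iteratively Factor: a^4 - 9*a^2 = (a)*(a^3 - 9*a) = a*(a + 3)*(a^2 - 3*a) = a^2*(a + 3)*(a - 3)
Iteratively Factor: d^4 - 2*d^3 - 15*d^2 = (d + 3)*(d^3 - 5*d^2) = d*(d + 3)*(d^2 - 5*d) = d*(d - 5)*(d + 3)*(d)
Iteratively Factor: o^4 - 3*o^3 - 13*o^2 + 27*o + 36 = (o + 3)*(o^3 - 6*o^2 + 5*o + 12) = (o - 4)*(o + 3)*(o^2 - 2*o - 3) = (o - 4)*(o + 1)*(o + 3)*(o - 3)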